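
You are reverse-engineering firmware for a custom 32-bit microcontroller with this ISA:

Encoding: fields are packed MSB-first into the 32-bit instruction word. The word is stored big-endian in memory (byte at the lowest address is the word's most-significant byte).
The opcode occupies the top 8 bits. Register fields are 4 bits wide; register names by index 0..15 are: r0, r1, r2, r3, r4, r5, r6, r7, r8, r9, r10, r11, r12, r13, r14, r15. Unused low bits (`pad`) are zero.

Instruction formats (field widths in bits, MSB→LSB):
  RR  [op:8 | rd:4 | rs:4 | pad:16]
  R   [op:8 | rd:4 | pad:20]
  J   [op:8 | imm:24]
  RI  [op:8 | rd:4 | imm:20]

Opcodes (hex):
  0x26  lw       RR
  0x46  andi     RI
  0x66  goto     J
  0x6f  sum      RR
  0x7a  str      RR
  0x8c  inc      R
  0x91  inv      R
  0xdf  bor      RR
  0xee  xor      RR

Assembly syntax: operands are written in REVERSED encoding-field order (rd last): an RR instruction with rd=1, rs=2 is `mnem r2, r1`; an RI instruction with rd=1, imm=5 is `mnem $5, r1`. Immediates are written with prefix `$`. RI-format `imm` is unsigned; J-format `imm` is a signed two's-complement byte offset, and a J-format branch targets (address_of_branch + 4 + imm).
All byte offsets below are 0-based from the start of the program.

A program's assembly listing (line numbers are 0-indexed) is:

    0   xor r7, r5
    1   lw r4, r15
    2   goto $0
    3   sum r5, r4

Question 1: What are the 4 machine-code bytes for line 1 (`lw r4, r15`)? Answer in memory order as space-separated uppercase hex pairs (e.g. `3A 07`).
26 F4 00 00

1. lw fields op=0x26:8|rd=15:4|rs=4:4|pad=0:16 → word 26f40000h → 26 f4 00 00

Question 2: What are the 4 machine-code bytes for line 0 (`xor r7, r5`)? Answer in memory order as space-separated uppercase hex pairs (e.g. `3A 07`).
EE 57 00 00

line 0 (xor): pack op=0xee:8|rd=5:4|rs=7:4|pad=0:16 = 0xee570000; big→ ee 57 00 00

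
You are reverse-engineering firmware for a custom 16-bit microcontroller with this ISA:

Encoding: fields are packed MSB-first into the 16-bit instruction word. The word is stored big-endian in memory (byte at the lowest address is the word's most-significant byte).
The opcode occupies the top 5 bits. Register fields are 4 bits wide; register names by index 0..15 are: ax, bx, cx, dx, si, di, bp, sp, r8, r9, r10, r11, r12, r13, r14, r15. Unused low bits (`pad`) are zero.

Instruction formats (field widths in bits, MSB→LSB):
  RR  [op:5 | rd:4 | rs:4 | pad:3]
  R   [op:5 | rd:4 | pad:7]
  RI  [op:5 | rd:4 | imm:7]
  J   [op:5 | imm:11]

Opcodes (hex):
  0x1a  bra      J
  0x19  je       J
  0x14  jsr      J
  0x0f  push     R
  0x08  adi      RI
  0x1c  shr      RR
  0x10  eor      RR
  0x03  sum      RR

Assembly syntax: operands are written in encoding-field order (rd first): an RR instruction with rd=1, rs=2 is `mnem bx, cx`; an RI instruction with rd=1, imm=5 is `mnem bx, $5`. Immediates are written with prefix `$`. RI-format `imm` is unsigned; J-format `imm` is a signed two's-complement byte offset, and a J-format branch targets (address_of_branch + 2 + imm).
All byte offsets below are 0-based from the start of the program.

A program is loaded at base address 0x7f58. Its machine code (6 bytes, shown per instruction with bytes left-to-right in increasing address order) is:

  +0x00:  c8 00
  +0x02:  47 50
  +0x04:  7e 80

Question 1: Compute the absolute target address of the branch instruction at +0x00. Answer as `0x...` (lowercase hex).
0x7f5a

[00] c8 00 → 0xc800
  opcode bits[15:11]=0x19: je/J
  [10:0] imm=0 = $0
  target = base 0x7f58 + off 0x00 + 2 + imm 0 = 0x7f5a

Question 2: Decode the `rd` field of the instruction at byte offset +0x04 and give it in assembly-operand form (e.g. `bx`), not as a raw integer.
off 0x04: read 7e 80 as big → 0x7e80
  op=0x7e80>>11=0xf ⇒ push (R)
  rd: (w>>7)&0xf=0xd → r13

r13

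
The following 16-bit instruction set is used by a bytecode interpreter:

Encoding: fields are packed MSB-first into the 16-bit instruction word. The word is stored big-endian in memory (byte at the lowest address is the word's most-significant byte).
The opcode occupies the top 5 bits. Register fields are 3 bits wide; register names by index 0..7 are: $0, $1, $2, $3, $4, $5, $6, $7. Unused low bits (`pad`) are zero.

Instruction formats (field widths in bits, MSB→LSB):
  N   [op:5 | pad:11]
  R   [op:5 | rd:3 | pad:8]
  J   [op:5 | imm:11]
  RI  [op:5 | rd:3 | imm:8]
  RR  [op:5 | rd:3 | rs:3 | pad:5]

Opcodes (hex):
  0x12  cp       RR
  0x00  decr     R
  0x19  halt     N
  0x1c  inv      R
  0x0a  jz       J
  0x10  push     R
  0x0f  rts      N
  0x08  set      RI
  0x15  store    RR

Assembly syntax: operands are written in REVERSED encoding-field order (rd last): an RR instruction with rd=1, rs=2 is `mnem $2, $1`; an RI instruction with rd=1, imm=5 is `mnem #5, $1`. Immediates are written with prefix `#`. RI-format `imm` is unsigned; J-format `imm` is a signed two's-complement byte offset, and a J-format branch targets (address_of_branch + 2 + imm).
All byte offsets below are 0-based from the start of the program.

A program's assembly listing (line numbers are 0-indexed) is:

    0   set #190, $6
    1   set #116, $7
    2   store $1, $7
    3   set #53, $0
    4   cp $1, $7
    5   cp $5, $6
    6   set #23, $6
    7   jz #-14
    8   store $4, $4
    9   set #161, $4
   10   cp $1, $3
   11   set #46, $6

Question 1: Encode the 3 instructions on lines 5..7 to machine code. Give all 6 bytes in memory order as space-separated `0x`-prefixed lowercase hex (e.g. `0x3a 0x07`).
0x96 0xa0 0x46 0x17 0x57 0xf2

L5: cp op=0x12:5|rd=6:3|rs=5:3|pad=0:5 ⇒ 0x96a0 ⇒ big 96 a0
L6: set op=0x8:5|rd=6:3|imm=23:8 ⇒ 0x4617 ⇒ big 46 17
L7: jz op=0xa:5|imm=-14:11 ⇒ 0x57f2 ⇒ big 57 f2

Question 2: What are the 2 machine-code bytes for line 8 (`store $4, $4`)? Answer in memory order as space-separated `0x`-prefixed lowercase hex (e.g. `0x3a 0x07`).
L8: store op=0x15:5|rd=4:3|rs=4:3|pad=0:5 ⇒ 0xac80 ⇒ big ac 80

0xac 0x80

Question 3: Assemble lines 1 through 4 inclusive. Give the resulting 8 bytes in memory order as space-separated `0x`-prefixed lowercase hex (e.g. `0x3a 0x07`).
0x47 0x74 0xaf 0x20 0x40 0x35 0x97 0x20

1. set fields op=0x8:5|rd=7:3|imm=116:8 → word 4774h → 47 74
2. store fields op=0x15:5|rd=7:3|rs=1:3|pad=0:5 → word af20h → af 20
3. set fields op=0x8:5|rd=0:3|imm=53:8 → word 4035h → 40 35
4. cp fields op=0x12:5|rd=7:3|rs=1:3|pad=0:5 → word 9720h → 97 20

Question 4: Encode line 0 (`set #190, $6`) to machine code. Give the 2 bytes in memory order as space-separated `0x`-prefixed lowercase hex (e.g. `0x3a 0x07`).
0x46 0xbe

L0: set op=0x8:5|rd=6:3|imm=190:8 ⇒ 0x46be ⇒ big 46 be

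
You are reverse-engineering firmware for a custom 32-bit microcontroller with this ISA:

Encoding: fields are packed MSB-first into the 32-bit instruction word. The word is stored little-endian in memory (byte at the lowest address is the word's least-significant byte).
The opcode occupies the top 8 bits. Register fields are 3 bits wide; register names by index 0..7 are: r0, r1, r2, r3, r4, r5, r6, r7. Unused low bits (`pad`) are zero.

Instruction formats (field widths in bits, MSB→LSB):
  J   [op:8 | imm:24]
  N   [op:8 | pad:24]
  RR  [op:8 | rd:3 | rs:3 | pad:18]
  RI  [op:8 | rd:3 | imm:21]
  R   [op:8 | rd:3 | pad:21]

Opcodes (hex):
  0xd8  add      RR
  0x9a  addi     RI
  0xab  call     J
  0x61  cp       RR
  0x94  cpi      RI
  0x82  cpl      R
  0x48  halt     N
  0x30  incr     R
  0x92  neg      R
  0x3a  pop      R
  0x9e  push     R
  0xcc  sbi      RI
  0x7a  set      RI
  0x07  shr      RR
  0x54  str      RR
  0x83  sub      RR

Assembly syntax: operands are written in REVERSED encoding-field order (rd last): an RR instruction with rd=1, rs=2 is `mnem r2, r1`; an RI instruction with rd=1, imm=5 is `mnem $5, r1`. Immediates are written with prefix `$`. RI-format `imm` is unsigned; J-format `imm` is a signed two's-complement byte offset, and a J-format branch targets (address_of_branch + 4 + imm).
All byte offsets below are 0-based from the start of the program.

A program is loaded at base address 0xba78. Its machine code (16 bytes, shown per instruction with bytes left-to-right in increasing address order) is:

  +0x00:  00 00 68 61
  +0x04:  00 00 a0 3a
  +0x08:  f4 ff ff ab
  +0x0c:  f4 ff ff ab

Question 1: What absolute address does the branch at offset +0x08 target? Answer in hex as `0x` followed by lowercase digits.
0xba78

[08] f4 ff ff ab → 0xabfffff4
  op=0xabfffff4>>24=0xab ⇒ call (J)
  [23:0] imm=16777204 (s24→-12) = $-12
  target = base 0xba78 + off 0x08 + 4 + imm -12 = 0xba78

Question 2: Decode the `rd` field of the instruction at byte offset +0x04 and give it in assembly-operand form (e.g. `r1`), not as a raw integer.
r5

+0x04: 00 00 a0 3a ⇒ word 0x3aa00000 (little)
  opcode bits[31:24]=0x3a: pop/R
  [23:21] rd=5 = r5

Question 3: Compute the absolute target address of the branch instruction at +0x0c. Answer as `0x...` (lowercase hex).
+0x0c: f4 ff ff ab ⇒ word 0xabfffff4 (little)
  top 8b → 0xab → call [J]
  imm@[23:0]=0xfffff4 (s24→-12) ⇒ $-12
  target = base 0xba78 + off 0x0c + 4 + imm -12 = 0xba7c

0xba7c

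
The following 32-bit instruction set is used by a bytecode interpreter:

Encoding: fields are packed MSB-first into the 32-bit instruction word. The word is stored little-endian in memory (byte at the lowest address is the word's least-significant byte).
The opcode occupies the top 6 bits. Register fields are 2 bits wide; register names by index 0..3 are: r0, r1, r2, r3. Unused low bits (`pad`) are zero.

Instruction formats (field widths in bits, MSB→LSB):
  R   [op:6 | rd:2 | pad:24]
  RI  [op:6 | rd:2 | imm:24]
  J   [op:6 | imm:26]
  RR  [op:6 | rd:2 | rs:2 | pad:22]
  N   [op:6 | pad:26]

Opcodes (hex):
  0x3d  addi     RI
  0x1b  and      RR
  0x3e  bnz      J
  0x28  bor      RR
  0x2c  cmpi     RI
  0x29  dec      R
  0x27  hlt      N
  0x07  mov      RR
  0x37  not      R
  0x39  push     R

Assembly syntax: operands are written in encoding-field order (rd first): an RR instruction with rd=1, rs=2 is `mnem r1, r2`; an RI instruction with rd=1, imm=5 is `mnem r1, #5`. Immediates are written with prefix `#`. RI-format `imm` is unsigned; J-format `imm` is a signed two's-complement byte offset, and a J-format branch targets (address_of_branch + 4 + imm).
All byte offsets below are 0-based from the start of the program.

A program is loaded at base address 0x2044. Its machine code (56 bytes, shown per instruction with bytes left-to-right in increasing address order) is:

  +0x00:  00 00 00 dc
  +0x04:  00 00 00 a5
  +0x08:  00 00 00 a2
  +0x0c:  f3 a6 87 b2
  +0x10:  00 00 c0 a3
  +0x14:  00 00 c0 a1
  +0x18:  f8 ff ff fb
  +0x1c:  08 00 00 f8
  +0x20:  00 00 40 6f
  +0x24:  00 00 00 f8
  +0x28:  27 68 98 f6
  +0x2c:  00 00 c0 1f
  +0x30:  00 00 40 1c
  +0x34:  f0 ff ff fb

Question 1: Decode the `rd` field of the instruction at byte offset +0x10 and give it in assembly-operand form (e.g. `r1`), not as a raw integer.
r3

off 0x10: read 00 00 c0 a3 as little → 0xa3c00000
  op=0xa3c00000>>26=0x28 ⇒ bor (RR)
  [25:24] rd=3 = r3
  [23:22] rs=3 = r3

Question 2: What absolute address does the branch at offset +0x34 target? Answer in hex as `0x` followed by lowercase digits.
0x206c

@+34  little-endian(f0 ff ff fb) = 0xfbfffff0
  op=0xfbfffff0>>26=0x3e ⇒ bnz (J)
  [25:0] imm=67108848 (s26→-16) = #-16
  target = base 0x2044 + off 0x34 + 4 + imm -16 = 0x206c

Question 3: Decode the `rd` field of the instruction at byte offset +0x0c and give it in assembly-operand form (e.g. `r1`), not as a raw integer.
r2

+0x0c: f3 a6 87 b2 ⇒ word 0xb287a6f3 (little)
  op=0xb287a6f3>>26=0x2c ⇒ cmpi (RI)
  rd: (w>>24)&0x3=0x2 → r2
  imm: (w>>0)&0xffffff=0x87a6f3 → #8890099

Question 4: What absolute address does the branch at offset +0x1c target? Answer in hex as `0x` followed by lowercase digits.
0x206c

+0x1c: 08 00 00 f8 ⇒ word 0xf8000008 (little)
  op=0xf8000008>>26=0x3e ⇒ bnz (J)
  imm@[25:0]=0x8 ⇒ #8
  target = base 0x2044 + off 0x1c + 4 + imm 8 = 0x206c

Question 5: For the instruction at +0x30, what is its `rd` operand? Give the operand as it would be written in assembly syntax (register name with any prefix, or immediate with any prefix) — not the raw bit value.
@+30  little-endian(00 00 40 1c) = 0x1c400000
  op=0x1c400000>>26=0x7 ⇒ mov (RR)
  rd: (w>>24)&0x3=0x0 → r0
  rs: (w>>22)&0x3=0x1 → r1

r0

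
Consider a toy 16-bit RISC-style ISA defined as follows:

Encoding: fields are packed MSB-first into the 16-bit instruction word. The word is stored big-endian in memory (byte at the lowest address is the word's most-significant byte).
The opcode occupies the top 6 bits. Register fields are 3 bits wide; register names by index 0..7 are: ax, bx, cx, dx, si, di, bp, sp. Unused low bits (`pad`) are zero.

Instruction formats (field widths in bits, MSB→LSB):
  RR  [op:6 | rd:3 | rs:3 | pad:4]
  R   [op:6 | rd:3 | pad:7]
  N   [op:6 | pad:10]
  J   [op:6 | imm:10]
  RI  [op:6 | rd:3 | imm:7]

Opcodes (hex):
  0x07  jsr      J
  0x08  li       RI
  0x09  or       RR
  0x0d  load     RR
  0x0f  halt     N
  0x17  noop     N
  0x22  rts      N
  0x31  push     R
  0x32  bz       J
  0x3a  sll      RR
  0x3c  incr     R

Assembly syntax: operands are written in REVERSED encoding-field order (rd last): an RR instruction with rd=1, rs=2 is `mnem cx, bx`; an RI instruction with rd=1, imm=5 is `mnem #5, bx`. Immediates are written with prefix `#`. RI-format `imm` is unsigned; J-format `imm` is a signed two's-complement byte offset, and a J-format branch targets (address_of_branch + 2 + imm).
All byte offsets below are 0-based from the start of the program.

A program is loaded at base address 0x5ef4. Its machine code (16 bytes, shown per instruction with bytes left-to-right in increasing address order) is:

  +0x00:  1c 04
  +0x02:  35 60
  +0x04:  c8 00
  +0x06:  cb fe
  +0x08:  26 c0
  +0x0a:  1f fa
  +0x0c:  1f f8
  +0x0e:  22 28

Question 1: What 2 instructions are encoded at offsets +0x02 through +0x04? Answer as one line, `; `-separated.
+0x02: 35 60 ⇒ word 0x3560 (big)
  op=0x3560>>10=0xd ⇒ load (RR)
  rd: (w>>7)&0x7=0x2 → cx
  rs: (w>>4)&0x7=0x6 → bp
+0x04: c8 00 ⇒ word 0xc800 (big)
  op=0xc800>>10=0x32 ⇒ bz (J)
  imm: (w>>0)&0x3ff=0x0 → #0

load bp, cx; bz #0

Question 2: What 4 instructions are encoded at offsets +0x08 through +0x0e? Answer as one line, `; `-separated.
or si, di; jsr #-6; jsr #-8; li #40, si

+0x08: 26 c0 ⇒ word 0x26c0 (big)
  top 6b → 0x9 → or [RR]
  rd@[9:7]=0x5 ⇒ di
  rs@[6:4]=0x4 ⇒ si
+0x0a: 1f fa ⇒ word 0x1ffa (big)
  top 6b → 0x7 → jsr [J]
  imm@[9:0]=0x3fa (s10→-6) ⇒ #-6
+0x0c: 1f f8 ⇒ word 0x1ff8 (big)
  top 6b → 0x7 → jsr [J]
  imm@[9:0]=0x3f8 (s10→-8) ⇒ #-8
+0x0e: 22 28 ⇒ word 0x2228 (big)
  top 6b → 0x8 → li [RI]
  rd@[9:7]=0x4 ⇒ si
  imm@[6:0]=0x28 ⇒ #40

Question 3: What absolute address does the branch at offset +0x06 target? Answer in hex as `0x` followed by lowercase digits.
0x5efa

[06] cb fe → 0xcbfe
  top 6b → 0x32 → bz [J]
  [9:0] imm=1022 (s10→-2) = #-2
  target = base 0x5ef4 + off 0x06 + 2 + imm -2 = 0x5efa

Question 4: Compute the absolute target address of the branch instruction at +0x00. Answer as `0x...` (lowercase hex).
+0x00: 1c 04 ⇒ word 0x1c04 (big)
  op=0x1c04>>10=0x7 ⇒ jsr (J)
  imm@[9:0]=0x4 ⇒ #4
  target = base 0x5ef4 + off 0x00 + 2 + imm 4 = 0x5efa

0x5efa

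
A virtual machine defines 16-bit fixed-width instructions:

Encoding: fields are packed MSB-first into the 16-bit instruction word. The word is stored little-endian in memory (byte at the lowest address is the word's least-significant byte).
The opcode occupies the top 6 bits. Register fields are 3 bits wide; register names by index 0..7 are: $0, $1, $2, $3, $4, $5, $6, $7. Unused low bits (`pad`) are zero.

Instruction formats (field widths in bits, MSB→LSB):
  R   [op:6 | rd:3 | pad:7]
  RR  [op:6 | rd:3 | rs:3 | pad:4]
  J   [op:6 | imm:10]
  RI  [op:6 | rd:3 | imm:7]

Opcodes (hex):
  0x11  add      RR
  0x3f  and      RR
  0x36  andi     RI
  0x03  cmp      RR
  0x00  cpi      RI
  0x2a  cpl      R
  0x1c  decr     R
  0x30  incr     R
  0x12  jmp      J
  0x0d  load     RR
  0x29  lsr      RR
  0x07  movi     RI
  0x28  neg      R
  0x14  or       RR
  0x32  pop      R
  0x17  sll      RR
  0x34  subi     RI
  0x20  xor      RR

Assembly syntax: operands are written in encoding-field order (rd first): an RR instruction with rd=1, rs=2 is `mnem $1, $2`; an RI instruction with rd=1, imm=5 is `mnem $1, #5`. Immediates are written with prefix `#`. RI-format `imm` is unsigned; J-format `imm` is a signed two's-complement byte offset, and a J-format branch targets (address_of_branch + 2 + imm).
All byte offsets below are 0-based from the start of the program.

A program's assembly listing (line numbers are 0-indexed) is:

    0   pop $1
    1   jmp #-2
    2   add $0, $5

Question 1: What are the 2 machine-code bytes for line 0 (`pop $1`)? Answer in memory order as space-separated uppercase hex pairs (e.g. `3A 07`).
80 C8

L0: pop op=0x32:6|rd=1:3|pad=0:7 ⇒ 0xc880 ⇒ little 80 c8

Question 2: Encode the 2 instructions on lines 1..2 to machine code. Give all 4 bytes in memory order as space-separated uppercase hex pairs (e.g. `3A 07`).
line 1 (jmp): pack op=0x12:6|imm=-2:10 = 0x4bfe; little→ fe 4b
line 2 (add): pack op=0x11:6|rd=0:3|rs=5:3|pad=0:4 = 0x4450; little→ 50 44

FE 4B 50 44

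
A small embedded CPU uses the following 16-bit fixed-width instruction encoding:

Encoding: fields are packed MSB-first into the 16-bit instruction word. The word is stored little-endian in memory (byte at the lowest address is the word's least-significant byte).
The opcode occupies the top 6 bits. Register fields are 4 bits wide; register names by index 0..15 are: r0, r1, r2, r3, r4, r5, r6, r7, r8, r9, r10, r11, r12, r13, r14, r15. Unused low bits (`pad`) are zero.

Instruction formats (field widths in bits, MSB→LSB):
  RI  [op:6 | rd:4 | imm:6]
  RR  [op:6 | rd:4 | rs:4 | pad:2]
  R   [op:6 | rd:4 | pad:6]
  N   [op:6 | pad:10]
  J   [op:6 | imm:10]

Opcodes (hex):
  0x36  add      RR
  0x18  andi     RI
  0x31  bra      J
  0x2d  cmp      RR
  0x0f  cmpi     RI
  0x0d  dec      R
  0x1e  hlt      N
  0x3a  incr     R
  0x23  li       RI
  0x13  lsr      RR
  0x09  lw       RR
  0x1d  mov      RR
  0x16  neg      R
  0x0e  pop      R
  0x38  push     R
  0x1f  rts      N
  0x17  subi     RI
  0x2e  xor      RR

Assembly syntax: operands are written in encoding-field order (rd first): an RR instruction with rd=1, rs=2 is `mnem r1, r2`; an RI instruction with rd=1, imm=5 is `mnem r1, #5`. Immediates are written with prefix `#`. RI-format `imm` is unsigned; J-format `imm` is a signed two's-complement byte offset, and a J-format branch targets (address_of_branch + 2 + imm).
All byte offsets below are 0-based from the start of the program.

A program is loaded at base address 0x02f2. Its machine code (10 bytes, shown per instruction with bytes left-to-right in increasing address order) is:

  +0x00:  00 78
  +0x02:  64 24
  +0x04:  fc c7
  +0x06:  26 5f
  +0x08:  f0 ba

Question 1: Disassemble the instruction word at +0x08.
xor r11, r12

+0x08: f0 ba ⇒ word 0xbaf0 (little)
  op=0xbaf0>>10=0x2e ⇒ xor (RR)
  rd@[9:6]=0xb ⇒ r11
  rs@[5:2]=0xc ⇒ r12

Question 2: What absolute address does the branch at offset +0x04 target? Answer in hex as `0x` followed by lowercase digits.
off 0x04: read fc c7 as little → 0xc7fc
  top 6b → 0x31 → bra [J]
  [9:0] imm=1020 (s10→-4) = #-4
  target = base 0x02f2 + off 0x04 + 2 + imm -4 = 0x02f4

0x02f4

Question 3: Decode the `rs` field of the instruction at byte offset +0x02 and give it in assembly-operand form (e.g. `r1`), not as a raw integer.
[02] 64 24 → 0x2464
  opcode bits[15:10]=0x9: lw/RR
  [9:6] rd=1 = r1
  [5:2] rs=9 = r9

r9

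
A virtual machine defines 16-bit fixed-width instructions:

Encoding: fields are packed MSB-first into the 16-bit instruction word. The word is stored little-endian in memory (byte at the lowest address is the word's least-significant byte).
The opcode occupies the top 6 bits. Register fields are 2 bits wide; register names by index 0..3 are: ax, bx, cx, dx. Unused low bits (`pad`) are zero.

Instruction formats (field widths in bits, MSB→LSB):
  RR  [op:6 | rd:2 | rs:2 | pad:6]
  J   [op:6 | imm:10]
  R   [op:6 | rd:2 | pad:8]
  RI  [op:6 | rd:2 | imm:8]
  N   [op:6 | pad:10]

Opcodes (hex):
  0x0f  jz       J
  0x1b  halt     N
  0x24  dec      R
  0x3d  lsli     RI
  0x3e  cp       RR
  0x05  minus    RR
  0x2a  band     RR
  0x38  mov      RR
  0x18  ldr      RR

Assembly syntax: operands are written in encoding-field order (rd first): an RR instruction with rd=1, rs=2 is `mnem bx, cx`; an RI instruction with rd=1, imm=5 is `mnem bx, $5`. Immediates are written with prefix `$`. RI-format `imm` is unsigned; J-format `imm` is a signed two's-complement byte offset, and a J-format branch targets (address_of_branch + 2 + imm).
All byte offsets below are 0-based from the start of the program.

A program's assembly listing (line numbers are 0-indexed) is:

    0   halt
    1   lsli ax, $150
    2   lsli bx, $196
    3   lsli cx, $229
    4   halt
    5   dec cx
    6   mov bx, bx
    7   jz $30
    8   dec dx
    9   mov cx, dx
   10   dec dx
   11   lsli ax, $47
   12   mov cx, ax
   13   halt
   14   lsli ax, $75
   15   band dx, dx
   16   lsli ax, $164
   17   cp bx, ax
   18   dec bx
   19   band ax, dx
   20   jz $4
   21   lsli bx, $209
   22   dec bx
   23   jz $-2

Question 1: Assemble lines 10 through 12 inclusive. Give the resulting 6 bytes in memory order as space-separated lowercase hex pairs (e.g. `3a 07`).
10. dec fields op=0x24:6|rd=3:2|pad=0:8 → word 9300h → 00 93
11. lsli fields op=0x3d:6|rd=0:2|imm=47:8 → word f42fh → 2f f4
12. mov fields op=0x38:6|rd=2:2|rs=0:2|pad=0:6 → word e200h → 00 e2

00 93 2f f4 00 e2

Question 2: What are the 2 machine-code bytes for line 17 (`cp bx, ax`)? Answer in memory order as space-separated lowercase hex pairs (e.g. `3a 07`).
17. cp fields op=0x3e:6|rd=1:2|rs=0:2|pad=0:6 → word f900h → 00 f9

00 f9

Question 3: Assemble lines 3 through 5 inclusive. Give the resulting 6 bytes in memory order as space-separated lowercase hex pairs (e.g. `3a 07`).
e5 f6 00 6c 00 92

3. lsli fields op=0x3d:6|rd=2:2|imm=229:8 → word f6e5h → e5 f6
4. halt fields op=0x1b:6|pad=0:10 → word 6c00h → 00 6c
5. dec fields op=0x24:6|rd=2:2|pad=0:8 → word 9200h → 00 92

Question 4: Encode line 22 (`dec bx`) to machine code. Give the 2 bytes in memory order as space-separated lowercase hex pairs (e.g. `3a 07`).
line 22 (dec): pack op=0x24:6|rd=1:2|pad=0:8 = 0x9100; little→ 00 91

00 91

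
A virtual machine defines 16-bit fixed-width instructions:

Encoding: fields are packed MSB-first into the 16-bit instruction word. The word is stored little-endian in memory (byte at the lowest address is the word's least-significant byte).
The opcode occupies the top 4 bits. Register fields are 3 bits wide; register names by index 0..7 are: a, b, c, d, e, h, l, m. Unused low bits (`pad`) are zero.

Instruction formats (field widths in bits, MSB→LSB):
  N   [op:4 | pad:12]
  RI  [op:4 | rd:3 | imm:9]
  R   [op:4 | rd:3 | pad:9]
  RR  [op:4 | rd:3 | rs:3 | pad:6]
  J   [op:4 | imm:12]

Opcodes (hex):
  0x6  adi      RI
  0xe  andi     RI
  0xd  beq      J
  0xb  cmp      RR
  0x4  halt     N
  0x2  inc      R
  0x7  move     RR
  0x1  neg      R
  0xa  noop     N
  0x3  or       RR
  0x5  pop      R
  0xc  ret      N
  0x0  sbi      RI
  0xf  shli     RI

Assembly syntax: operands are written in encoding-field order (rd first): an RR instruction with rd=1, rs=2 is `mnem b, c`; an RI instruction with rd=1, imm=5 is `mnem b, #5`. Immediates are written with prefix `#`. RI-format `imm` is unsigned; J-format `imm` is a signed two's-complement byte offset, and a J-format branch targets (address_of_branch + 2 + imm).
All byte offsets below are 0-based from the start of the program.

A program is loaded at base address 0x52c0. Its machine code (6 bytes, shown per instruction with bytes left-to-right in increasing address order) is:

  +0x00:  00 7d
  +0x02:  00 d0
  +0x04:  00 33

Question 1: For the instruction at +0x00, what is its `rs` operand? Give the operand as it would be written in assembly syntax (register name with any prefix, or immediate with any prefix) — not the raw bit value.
+0x00: 00 7d ⇒ word 0x7d00 (little)
  top 4b → 0x7 → move [RR]
  rd: (w>>9)&0x7=0x6 → l
  rs: (w>>6)&0x7=0x4 → e

e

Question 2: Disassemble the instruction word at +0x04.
@+04  little-endian(00 33) = 0x3300
  op=0x3300>>12=0x3 ⇒ or (RR)
  rd: (w>>9)&0x7=0x1 → b
  rs: (w>>6)&0x7=0x4 → e

or b, e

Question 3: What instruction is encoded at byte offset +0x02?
@+02  little-endian(00 d0) = 0xd000
  opcode bits[15:12]=0xd: beq/J
  imm: (w>>0)&0xfff=0x0 → #0

beq #0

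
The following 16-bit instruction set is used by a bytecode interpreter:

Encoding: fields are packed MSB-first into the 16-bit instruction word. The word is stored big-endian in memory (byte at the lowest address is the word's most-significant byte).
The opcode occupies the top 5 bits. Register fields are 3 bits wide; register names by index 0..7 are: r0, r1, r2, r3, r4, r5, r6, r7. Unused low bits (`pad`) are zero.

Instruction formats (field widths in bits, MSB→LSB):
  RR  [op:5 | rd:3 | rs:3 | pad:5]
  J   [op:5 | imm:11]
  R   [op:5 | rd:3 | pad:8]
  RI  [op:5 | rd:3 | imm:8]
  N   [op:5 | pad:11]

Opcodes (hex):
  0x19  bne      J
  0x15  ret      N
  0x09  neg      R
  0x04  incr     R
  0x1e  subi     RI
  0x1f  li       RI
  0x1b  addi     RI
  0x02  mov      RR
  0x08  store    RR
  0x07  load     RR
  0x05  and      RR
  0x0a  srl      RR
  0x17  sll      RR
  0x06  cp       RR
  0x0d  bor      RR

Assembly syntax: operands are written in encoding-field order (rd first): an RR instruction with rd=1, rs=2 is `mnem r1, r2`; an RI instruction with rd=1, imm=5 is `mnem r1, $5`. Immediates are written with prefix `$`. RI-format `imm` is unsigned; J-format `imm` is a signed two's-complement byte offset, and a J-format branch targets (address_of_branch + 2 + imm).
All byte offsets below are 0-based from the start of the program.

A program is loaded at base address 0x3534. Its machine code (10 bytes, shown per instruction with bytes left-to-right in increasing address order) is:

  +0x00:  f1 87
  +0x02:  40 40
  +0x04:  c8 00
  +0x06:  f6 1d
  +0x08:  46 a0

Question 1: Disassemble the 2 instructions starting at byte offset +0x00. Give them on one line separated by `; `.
subi r1, $135; store r0, r2

+0x00: f1 87 ⇒ word 0xf187 (big)
  opcode bits[15:11]=0x1e: subi/RI
  [10:8] rd=1 = r1
  [7:0] imm=135 = $135
+0x02: 40 40 ⇒ word 0x4040 (big)
  opcode bits[15:11]=0x8: store/RR
  [10:8] rd=0 = r0
  [7:5] rs=2 = r2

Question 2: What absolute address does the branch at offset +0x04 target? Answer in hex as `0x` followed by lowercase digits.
0x353a

+0x04: c8 00 ⇒ word 0xc800 (big)
  opcode bits[15:11]=0x19: bne/J
  imm@[10:0]=0x0 ⇒ $0
  target = base 0x3534 + off 0x04 + 2 + imm 0 = 0x353a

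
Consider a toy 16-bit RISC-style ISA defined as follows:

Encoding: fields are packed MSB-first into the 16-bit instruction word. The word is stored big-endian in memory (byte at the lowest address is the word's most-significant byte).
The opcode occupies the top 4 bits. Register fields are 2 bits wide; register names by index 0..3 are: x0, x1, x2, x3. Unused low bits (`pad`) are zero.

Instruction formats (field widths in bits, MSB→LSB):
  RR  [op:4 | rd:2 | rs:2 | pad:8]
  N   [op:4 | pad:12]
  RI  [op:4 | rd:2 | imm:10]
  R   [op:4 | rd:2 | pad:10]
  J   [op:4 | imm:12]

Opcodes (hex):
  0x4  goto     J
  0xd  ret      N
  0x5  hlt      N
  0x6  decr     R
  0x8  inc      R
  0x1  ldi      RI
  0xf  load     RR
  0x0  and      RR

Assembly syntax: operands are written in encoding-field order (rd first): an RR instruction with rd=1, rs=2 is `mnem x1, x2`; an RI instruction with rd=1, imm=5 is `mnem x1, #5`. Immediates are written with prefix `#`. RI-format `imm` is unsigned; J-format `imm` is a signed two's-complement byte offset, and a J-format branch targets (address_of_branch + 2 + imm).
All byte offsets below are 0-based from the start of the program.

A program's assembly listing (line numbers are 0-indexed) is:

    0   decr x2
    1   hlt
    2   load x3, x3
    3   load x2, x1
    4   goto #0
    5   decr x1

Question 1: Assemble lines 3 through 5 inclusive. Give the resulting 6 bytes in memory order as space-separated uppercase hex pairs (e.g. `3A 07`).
line 3 (load): pack op=0xf:4|rd=2:2|rs=1:2|pad=0:8 = 0xf900; big→ f9 00
line 4 (goto): pack op=0x4:4|imm=0:12 = 0x4000; big→ 40 00
line 5 (decr): pack op=0x6:4|rd=1:2|pad=0:10 = 0x6400; big→ 64 00

F9 00 40 00 64 00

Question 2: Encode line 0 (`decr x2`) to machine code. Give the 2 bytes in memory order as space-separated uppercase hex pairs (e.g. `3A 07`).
0. decr fields op=0x6:4|rd=2:2|pad=0:10 → word 6800h → 68 00

68 00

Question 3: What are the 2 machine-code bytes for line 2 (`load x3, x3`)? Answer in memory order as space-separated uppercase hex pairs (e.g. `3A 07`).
2. load fields op=0xf:4|rd=3:2|rs=3:2|pad=0:8 → word ff00h → ff 00

FF 00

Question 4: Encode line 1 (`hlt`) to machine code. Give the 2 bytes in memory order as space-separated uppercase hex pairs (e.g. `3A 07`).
50 00

L1: hlt op=0x5:4|pad=0:12 ⇒ 0x5000 ⇒ big 50 00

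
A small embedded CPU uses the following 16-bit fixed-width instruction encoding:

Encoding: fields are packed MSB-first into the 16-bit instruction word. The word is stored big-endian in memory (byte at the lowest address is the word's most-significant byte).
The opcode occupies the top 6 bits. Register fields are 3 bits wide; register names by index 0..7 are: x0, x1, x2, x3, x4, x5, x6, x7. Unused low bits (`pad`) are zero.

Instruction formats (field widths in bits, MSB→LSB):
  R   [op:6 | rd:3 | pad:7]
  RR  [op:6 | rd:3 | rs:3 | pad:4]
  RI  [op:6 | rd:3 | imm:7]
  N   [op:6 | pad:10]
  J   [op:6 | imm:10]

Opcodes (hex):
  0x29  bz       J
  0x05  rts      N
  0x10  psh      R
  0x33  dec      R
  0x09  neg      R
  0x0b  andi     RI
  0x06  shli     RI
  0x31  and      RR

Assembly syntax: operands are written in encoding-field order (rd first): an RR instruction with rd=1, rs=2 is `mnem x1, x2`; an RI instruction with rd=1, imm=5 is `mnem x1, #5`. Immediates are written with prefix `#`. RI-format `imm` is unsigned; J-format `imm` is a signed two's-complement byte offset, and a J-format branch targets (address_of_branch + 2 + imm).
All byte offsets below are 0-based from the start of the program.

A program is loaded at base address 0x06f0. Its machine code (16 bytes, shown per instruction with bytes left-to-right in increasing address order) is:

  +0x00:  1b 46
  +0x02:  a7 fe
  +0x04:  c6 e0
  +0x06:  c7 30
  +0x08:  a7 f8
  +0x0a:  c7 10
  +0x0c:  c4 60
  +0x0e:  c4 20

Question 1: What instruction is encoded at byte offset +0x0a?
and x6, x1

@+0a  big-endian(c7 10) = 0xc710
  top 6b → 0x31 → and [RR]
  rd: (w>>7)&0x7=0x6 → x6
  rs: (w>>4)&0x7=0x1 → x1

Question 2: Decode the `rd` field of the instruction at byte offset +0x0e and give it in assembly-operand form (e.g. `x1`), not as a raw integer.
x0

off 0x0e: read c4 20 as big → 0xc420
  op=0xc420>>10=0x31 ⇒ and (RR)
  [9:7] rd=0 = x0
  [6:4] rs=2 = x2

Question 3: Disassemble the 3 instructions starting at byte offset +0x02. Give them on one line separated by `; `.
[02] a7 fe → 0xa7fe
  top 6b → 0x29 → bz [J]
  [9:0] imm=1022 (s10→-2) = #-2
[04] c6 e0 → 0xc6e0
  top 6b → 0x31 → and [RR]
  [9:7] rd=5 = x5
  [6:4] rs=6 = x6
[06] c7 30 → 0xc730
  top 6b → 0x31 → and [RR]
  [9:7] rd=6 = x6
  [6:4] rs=3 = x3

bz #-2; and x5, x6; and x6, x3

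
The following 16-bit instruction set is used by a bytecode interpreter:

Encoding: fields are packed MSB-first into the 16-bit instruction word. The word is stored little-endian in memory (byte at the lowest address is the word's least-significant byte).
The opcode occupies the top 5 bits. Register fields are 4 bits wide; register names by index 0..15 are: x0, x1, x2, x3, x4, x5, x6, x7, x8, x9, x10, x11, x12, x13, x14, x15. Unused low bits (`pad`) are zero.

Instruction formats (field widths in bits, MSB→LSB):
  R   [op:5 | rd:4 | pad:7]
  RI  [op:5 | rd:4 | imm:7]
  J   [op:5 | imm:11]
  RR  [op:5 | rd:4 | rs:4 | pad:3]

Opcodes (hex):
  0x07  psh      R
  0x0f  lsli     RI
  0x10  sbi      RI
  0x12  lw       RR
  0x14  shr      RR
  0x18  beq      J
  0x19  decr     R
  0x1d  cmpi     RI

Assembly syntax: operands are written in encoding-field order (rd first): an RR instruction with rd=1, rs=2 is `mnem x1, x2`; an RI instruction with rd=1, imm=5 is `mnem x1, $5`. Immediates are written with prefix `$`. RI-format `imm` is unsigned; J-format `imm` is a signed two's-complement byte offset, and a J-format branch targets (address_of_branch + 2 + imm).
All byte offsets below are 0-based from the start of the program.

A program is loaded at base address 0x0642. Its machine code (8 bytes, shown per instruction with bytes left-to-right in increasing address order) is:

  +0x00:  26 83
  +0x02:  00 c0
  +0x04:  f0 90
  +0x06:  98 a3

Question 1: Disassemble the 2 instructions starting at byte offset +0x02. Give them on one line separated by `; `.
+0x02: 00 c0 ⇒ word 0xc000 (little)
  op=0xc000>>11=0x18 ⇒ beq (J)
  [10:0] imm=0 = $0
+0x04: f0 90 ⇒ word 0x90f0 (little)
  op=0x90f0>>11=0x12 ⇒ lw (RR)
  [10:7] rd=1 = x1
  [6:3] rs=14 = x14

beq $0; lw x1, x14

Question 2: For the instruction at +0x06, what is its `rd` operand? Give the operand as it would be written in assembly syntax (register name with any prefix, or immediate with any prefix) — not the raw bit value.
x7

off 0x06: read 98 a3 as little → 0xa398
  opcode bits[15:11]=0x14: shr/RR
  rd: (w>>7)&0xf=0x7 → x7
  rs: (w>>3)&0xf=0x3 → x3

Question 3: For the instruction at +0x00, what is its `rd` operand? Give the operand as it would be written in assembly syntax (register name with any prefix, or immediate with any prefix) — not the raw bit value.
x6

[00] 26 83 → 0x8326
  op=0x8326>>11=0x10 ⇒ sbi (RI)
  rd: (w>>7)&0xf=0x6 → x6
  imm: (w>>0)&0x7f=0x26 → $38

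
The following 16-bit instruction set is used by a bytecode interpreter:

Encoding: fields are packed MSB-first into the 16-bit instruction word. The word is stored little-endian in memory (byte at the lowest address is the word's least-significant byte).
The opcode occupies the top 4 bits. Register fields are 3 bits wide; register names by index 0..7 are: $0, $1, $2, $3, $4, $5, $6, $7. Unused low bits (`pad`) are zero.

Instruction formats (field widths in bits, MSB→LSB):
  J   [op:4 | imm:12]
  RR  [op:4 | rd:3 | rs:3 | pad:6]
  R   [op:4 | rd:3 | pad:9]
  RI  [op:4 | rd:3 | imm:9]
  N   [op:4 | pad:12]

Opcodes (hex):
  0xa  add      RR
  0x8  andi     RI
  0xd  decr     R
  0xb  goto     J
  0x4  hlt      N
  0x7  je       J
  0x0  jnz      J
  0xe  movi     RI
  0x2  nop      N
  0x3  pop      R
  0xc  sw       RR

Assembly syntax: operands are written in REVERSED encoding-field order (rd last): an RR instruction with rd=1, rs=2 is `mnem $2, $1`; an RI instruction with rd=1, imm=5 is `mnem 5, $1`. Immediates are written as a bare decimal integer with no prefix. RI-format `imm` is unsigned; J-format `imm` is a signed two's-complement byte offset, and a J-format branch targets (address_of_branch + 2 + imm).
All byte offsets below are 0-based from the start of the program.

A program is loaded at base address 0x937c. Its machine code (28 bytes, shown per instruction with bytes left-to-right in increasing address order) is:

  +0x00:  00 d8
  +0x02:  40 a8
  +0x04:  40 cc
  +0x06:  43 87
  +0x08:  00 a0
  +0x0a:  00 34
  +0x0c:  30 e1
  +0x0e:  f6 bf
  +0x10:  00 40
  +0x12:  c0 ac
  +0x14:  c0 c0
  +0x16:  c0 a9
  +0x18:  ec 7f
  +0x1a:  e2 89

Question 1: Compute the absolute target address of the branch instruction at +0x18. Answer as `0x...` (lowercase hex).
[18] ec 7f → 0x7fec
  op=0x7fec>>12=0x7 ⇒ je (J)
  imm@[11:0]=0xfec (s12→-20) ⇒ -20
  target = base 0x937c + off 0x18 + 2 + imm -20 = 0x9382

0x9382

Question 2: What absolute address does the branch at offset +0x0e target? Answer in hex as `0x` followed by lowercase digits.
+0x0e: f6 bf ⇒ word 0xbff6 (little)
  top 4b → 0xb → goto [J]
  [11:0] imm=4086 (s12→-10) = -10
  target = base 0x937c + off 0x0e + 2 + imm -10 = 0x9382

0x9382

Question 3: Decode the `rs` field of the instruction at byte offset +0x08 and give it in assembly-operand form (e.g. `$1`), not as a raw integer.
+0x08: 00 a0 ⇒ word 0xa000 (little)
  op=0xa000>>12=0xa ⇒ add (RR)
  rd: (w>>9)&0x7=0x0 → $0
  rs: (w>>6)&0x7=0x0 → $0

$0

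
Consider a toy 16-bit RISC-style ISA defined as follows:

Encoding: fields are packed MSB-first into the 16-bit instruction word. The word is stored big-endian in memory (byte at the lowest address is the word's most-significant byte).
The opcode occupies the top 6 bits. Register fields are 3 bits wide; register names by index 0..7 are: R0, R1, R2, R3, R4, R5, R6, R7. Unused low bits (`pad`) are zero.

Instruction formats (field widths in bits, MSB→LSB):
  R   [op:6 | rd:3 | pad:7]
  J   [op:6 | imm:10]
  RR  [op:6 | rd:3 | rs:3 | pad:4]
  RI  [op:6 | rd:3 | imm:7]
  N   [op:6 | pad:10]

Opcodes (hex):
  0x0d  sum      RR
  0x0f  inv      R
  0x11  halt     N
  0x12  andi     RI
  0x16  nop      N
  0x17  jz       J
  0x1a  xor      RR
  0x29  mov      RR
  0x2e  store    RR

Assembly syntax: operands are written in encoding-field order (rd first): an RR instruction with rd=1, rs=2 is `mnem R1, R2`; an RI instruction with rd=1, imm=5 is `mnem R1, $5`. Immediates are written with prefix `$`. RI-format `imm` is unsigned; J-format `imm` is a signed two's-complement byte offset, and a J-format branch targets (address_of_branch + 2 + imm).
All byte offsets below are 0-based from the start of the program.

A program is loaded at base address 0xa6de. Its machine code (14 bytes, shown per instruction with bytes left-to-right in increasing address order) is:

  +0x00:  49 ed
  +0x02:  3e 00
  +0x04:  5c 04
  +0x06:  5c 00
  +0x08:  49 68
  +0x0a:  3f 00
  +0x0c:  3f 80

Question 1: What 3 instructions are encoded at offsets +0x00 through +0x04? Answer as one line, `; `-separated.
andi R3, $109; inv R4; jz $4

+0x00: 49 ed ⇒ word 0x49ed (big)
  op=0x49ed>>10=0x12 ⇒ andi (RI)
  rd@[9:7]=0x3 ⇒ R3
  imm@[6:0]=0x6d ⇒ $109
+0x02: 3e 00 ⇒ word 0x3e00 (big)
  op=0x3e00>>10=0xf ⇒ inv (R)
  rd@[9:7]=0x4 ⇒ R4
+0x04: 5c 04 ⇒ word 0x5c04 (big)
  op=0x5c04>>10=0x17 ⇒ jz (J)
  imm@[9:0]=0x4 ⇒ $4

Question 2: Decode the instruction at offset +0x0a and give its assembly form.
inv R6

[0a] 3f 00 → 0x3f00
  top 6b → 0xf → inv [R]
  [9:7] rd=6 = R6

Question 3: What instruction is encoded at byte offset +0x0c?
inv R7

off 0x0c: read 3f 80 as big → 0x3f80
  op=0x3f80>>10=0xf ⇒ inv (R)
  rd@[9:7]=0x7 ⇒ R7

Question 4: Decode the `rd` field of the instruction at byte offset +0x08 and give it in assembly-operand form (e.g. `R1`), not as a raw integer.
R2

[08] 49 68 → 0x4968
  opcode bits[15:10]=0x12: andi/RI
  rd: (w>>7)&0x7=0x2 → R2
  imm: (w>>0)&0x7f=0x68 → $104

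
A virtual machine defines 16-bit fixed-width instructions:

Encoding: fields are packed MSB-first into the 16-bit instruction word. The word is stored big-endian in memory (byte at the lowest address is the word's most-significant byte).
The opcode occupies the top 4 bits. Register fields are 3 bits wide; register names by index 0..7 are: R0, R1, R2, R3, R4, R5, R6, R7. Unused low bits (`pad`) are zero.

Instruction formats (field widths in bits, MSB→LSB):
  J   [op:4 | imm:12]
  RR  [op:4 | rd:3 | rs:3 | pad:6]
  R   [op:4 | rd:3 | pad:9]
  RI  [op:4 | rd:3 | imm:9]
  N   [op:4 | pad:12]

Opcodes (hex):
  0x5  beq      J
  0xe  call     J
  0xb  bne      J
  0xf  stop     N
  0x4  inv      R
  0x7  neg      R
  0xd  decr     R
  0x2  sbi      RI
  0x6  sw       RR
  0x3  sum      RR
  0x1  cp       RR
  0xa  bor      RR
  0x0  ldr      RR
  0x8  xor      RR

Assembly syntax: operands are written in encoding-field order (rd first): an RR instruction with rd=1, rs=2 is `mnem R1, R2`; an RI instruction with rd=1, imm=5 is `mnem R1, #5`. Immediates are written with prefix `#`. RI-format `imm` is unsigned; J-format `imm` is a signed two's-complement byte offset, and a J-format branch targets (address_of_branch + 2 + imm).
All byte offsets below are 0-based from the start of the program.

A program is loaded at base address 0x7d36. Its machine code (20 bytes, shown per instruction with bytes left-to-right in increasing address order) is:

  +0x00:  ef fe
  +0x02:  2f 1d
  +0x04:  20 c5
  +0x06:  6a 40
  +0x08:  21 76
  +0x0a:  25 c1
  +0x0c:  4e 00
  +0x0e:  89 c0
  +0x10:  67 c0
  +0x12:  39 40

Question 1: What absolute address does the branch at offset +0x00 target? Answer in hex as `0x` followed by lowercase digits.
@+00  big-endian(ef fe) = 0xeffe
  op=0xeffe>>12=0xe ⇒ call (J)
  imm: (w>>0)&0xfff=0xffe (s12→-2) → #-2
  target = base 0x7d36 + off 0x00 + 2 + imm -2 = 0x7d36

0x7d36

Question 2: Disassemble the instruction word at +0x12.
+0x12: 39 40 ⇒ word 0x3940 (big)
  op=0x3940>>12=0x3 ⇒ sum (RR)
  rd@[11:9]=0x4 ⇒ R4
  rs@[8:6]=0x5 ⇒ R5

sum R4, R5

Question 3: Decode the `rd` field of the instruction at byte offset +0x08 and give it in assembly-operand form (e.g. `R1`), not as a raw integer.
@+08  big-endian(21 76) = 0x2176
  op=0x2176>>12=0x2 ⇒ sbi (RI)
  [11:9] rd=0 = R0
  [8:0] imm=374 = #374

R0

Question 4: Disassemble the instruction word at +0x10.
off 0x10: read 67 c0 as big → 0x67c0
  top 4b → 0x6 → sw [RR]
  [11:9] rd=3 = R3
  [8:6] rs=7 = R7

sw R3, R7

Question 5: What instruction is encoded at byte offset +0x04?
sbi R0, #197

[04] 20 c5 → 0x20c5
  top 4b → 0x2 → sbi [RI]
  [11:9] rd=0 = R0
  [8:0] imm=197 = #197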